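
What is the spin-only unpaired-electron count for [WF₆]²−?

Ligand charges: each fluoride is −1. With an overall charge of −2 the tungsten centre must be in the +4 oxidation state.
Group 6 minus oxidation state 4 gives a d² configuration.
In an octahedral field the d² configuration is t₂g²e_g⁰ (only one arrangement possible), giving 2 unpaired electrons.

2 unpaired electrons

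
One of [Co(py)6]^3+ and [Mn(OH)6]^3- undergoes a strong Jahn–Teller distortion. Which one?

[Mn(OH)6]^3-

[Co(py)6]^3+: Ligand charges: pyridine is neutral. With an overall charge of +3 the cobalt centre must be in the +3 oxidation state. Cobalt is a group-9 element; Co(III) is therefore d⁶. Co(III) has an exceptionally large octahedral splitting and is low-spin with essentially every ligand except fluoride. The d⁶ configuration leaves the e_g set evenly filled (or empty) — no strong Jahn–Teller driving force.
[Mn(OH)6]^3-: Ligand charges: each hydroxide is −1. With an overall charge of −3 the manganese centre must be in the +3 oxidation state. Mn sits in group 7, so the d-electron count is 7 − 3 = 4. Hydroxide is a weak-field ligand for a first-row metal, so the complex is high-spin. The t₂g³e_g¹ (high-spin) configuration has an unevenly filled e_g set; the Jahn–Teller theorem predicts a tetragonal distortion (typically axial elongation) to lift the degeneracy.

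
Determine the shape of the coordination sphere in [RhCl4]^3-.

square planar

Summing ligand charges against the −3 overall charge gives an oxidation state of +1 for rhodium.
Group 9 minus oxidation state 1 gives a d⁸ configuration.
Coordination number: 4.
A 4d d⁸ ion has a large crystal-field splitting; square planar leaves the high-energy d_{x²−y²} orbital empty and maximises CFSE.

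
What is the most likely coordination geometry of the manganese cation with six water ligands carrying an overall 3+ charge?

octahedral

Water is neutral; balancing the +3 overall charge requires Mn(III).
Group 7 minus oxidation state 3 gives a d⁴ configuration.
With 6 monodentate ligands the coordination number is 6.
Six donors around a single metal centre give an octahedral coordination sphere.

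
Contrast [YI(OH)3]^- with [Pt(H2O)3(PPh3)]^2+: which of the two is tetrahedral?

For [YI(OH)3]^-: Summing ligand charges against the −1 overall charge gives an oxidation state of +3 for yttrium. Group 3 minus oxidation state 3 gives a d⁰ configuration. A d⁰ ion has no crystal-field stabilisation preference between square planar and tetrahedral, so four ligands adopt the sterically favoured tetrahedral geometry. → tetrahedral.
For [Pt(H2O)3(PPh3)]^2+: Water is neutral; triphenylphosphine is neutral; balancing the +2 overall charge requires Pt(II). Pt sits in group 10, so the d-electron count is 10 − 2 = 8. A 5d d⁸ ion has a large crystal-field splitting; square planar leaves the high-energy d_{x²−y²} orbital empty and maximises CFSE. → square planar.

[YI(OH)3]^-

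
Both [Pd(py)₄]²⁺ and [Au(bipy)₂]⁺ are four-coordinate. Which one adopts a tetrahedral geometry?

For [Pd(py)₄]²⁺: Pyridine is neutral; balancing the +2 overall charge requires Pd(II). Pd sits in group 10, so the d-electron count is 10 − 2 = 8. A 4d d⁸ ion has a large crystal-field splitting; square planar leaves the high-energy d_{x²−y²} orbital empty and maximises CFSE. → square planar.
For [Au(bipy)₂]⁺: Summing ligand charges against the +1 overall charge gives an oxidation state of +1 for gold. Gold is a group-11 element; Au(I) is therefore d¹⁰. A d¹⁰ ion has no crystal-field stabilisation preference between square planar and tetrahedral, so four ligands adopt the sterically favoured tetrahedral geometry. → tetrahedral.

[Au(bipy)₂]⁺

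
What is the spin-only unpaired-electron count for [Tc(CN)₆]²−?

Ligand charges: each cyanide is −1. With an overall charge of −2 the technetium centre must be in the +4 oxidation state.
Technetium is a group-7 element; Tc(IV) is therefore d³.
In an octahedral field the d³ configuration is t₂g³e_g⁰ (only one arrangement possible), giving 3 unpaired electrons.

3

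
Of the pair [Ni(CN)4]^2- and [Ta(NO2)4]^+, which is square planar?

For [Ni(CN)4]^2-: Ligand charges: each cyanide is −1. With an overall charge of −2 the nickel centre must be in the +2 oxidation state. Ni sits in group 10, so the d-electron count is 10 − 2 = 8. Cyanide is a strong-field ligand (high in the spectrochemical series). A 3d d⁸ ion with strong-field ligands gains enough CFSE to favour square planar over tetrahedral. → square planar.
For [Ta(NO2)4]^+: Ligand charges: each nitro (N-bound nitrite) is −1. With an overall charge of +1 the tantalum centre must be in the +5 oxidation state. Group 5 minus oxidation state 5 gives a d⁰ configuration. A d⁰ ion has no crystal-field stabilisation preference between square planar and tetrahedral, so four ligands adopt the sterically favoured tetrahedral geometry. → tetrahedral.

[Ni(CN)4]^2-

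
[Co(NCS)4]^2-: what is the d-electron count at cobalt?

Each isothiocyanate is −1; balancing the −2 overall charge requires Co(II).
Cobalt is a group-9 element; Co(II) is therefore d⁷.

d⁷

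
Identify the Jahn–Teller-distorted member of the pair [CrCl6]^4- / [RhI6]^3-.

[CrCl6]^4-: Summing ligand charges against the −4 overall charge gives an oxidation state of +2 for chromium. Group 6 minus oxidation state 2 gives a d⁴ configuration. Chloride is a weak-field ligand for a first-row metal, so the complex is high-spin. The t₂g³e_g¹ (high-spin) configuration has an unevenly filled e_g set; the Jahn–Teller theorem predicts a tetragonal distortion (typically axial elongation) to lift the degeneracy.
[RhI6]^3-: Summing ligand charges against the −3 overall charge gives an oxidation state of +3 for rhodium. Rh sits in group 9, so the d-electron count is 9 − 3 = 6. A 4d ion has a large Δₒ and is invariably low-spin. The d⁶ configuration leaves the e_g set evenly filled (or empty) — no strong Jahn–Teller driving force.

[CrCl6]^4-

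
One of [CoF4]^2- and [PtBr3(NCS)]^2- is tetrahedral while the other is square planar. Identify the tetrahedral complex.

[CoF4]^2-

For [CoF4]^2-: Each fluoride is −1; balancing the −2 overall charge requires Co(II). Cobalt is a group-9 element; Co(II) is therefore d⁷. For a high-spin 3d d⁷ ion with weak-field ligands the small Δₜ gives little square-planar CFSE advantage, so four ligands adopt the sterically favoured tetrahedral geometry. → tetrahedral.
For [PtBr3(NCS)]^2-: Summing ligand charges against the −2 overall charge gives an oxidation state of +2 for platinum. Group 10 minus oxidation state 2 gives a d⁸ configuration. A 5d d⁸ ion has a large crystal-field splitting; square planar leaves the high-energy d_{x²−y²} orbital empty and maximises CFSE. → square planar.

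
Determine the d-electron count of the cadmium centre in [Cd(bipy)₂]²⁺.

d10

Ligand charges: 2,2′-bipyridine is neutral. With an overall charge of +2 the cadmium centre must be in the +2 oxidation state.
Group 12 minus oxidation state 2 gives a d¹⁰ configuration.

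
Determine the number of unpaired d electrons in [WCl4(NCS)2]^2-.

Summing ligand charges against the −2 overall charge gives an oxidation state of +4 for tungsten.
Tungsten is a group-6 element; W(IV) is therefore d².
In an octahedral field the d² configuration is t₂g²e_g⁰ (only one arrangement possible), giving 2 unpaired electrons.

2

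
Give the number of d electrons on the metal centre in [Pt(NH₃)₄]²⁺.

d⁸

Ammonia is neutral; balancing the +2 overall charge requires Pt(II).
Platinum is a group-10 element; Pt(II) is therefore d⁸.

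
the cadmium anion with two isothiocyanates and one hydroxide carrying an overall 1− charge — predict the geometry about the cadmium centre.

trigonal planar

Summing ligand charges against the −1 overall charge gives an oxidation state of +2 for cadmium.
Cadmium is a group-12 element; Cd(II) is therefore d¹⁰.
Coordination number: 3.
Three ligands around a d¹⁰ centre minimise repulsion in a trigonal-planar arrangement.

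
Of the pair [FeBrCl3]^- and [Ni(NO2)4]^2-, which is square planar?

[Ni(NO2)4]^2-

For [FeBrCl3]^-: Each bromide is −1; each chloride is −1; balancing the −1 overall charge requires Fe(III). Group 8 minus oxidation state 3 gives a d⁵ configuration. A high-spin d⁵ ion has zero CFSE in either geometry, so four ligands adopt the sterically favoured tetrahedral geometry. → tetrahedral.
For [Ni(NO2)4]^2-: Each nitro (N-bound nitrite) is −1; balancing the −2 overall charge requires Ni(II). Ni sits in group 10, so the d-electron count is 10 − 2 = 8. Nitro (N-bound nitrite) is a strong-field ligand (high in the spectrochemical series). A 3d d⁸ ion with strong-field ligands gains enough CFSE to favour square planar over tetrahedral. → square planar.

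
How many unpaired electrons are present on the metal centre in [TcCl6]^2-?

Each chloride is −1; balancing the −2 overall charge requires Tc(IV).
Technetium is a group-7 element; Tc(IV) is therefore d³.
In an octahedral field the d³ configuration is t₂g³e_g⁰ (only one arrangement possible), giving 3 unpaired electrons.

3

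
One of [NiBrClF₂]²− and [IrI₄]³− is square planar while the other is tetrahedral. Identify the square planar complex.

[IrI₄]³−

For [NiBrClF₂]²−: Ligand charges: each bromide is −1; each chloride is −1; each fluoride is −1. With an overall charge of −2 the nickel centre must be in the +2 oxidation state. Ni sits in group 10, so the d-electron count is 10 − 2 = 8. Bromide, chloride, and fluoride are weak-field ligands. With weak-field ligands the CFSE gain from square planar is small, so a 3d d⁸ ion takes the sterically preferred tetrahedral geometry. → tetrahedral.
For [IrI₄]³−: Ligand charges: each iodide is −1. With an overall charge of −3 the iridium centre must be in the +1 oxidation state. Group 9 minus oxidation state 1 gives a d⁸ configuration. A 5d d⁸ ion has a large crystal-field splitting; square planar leaves the high-energy d_{x²−y²} orbital empty and maximises CFSE. → square planar.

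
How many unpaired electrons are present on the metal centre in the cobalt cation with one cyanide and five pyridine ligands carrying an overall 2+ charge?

0

Ligand charges: each cyanide is −1; pyridine is neutral. With an overall charge of +2 the cobalt centre must be in the +3 oxidation state.
Group 9 minus oxidation state 3 gives a d⁶ configuration.
The spin state decides the count: Co(III) has an exceptionally large octahedral splitting and is low-spin with essentially every ligand except fluoride.
An octahedral low-spin d⁶ ion is t₂g⁶e_g⁰, giving 0 unpaired electrons.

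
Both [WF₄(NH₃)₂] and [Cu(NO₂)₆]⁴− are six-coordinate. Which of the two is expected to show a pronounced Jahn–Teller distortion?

[WF₄(NH₃)₂]: Each fluoride is −1; ammonia is neutral; balancing the 0 overall charge requires W(IV). W sits in group 6, so the d-electron count is 6 − 4 = 2. The d² configuration leaves the e_g set evenly filled (or empty) — no strong Jahn–Teller driving force.
[Cu(NO₂)₆]⁴−: Ligand charges: each nitro (N-bound nitrite) is −1. With an overall charge of −4 the copper centre must be in the +2 oxidation state. Group 11 minus oxidation state 2 gives a d⁹ configuration. The t₂g⁶e_g³ configuration has an unevenly filled e_g set; the Jahn–Teller theorem predicts a tetragonal distortion (typically axial elongation) to lift the degeneracy.

[Cu(NO₂)₆]⁴−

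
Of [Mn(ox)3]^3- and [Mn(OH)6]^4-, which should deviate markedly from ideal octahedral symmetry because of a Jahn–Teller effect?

[Mn(ox)3]^3-

[Mn(ox)3]^3-: Summing ligand charges against the −3 overall charge gives an oxidation state of +3 for manganese. Mn sits in group 7, so the d-electron count is 7 − 3 = 4. Oxalate is a weak-field ligand for a first-row metal, so the complex is high-spin. The t₂g³e_g¹ (high-spin) configuration has an unevenly filled e_g set; the Jahn–Teller theorem predicts a tetragonal distortion (typically axial elongation) to lift the degeneracy.
[Mn(OH)6]^4-: Each hydroxide is −1; balancing the −4 overall charge requires Mn(II). Manganese is a group-7 element; Mn(II) is therefore d⁵. Hydroxide is a weak-field ligand for a first-row metal, so the complex is high-spin. The d⁵ configuration leaves the e_g set evenly filled (or empty) — no strong Jahn–Teller driving force.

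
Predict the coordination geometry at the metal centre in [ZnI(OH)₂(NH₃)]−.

Each iodide is −1; each hydroxide is −1; ammonia is neutral; balancing the −1 overall charge requires Zn(II).
Zn sits in group 12, so the d-electron count is 12 − 2 = 10.
Coordination number: 4.
A d¹⁰ ion has no crystal-field stabilisation preference between square planar and tetrahedral, so four ligands adopt the sterically favoured tetrahedral geometry.

tetrahedral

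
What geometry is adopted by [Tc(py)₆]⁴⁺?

Summing ligand charges against the +4 overall charge gives an oxidation state of +4 for technetium.
Technetium is a group-7 element; Tc(IV) is therefore d³.
With 6 monodentate ligands the coordination number is 6.
Six donors around a single metal centre give an octahedral coordination sphere.

octahedral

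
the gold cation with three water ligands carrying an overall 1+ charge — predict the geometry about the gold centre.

Summing ligand charges against the +1 overall charge gives an oxidation state of +1 for gold.
Gold is a group-11 element; Au(I) is therefore d¹⁰.
Coordination number: 3.
Three ligands around a d¹⁰ centre minimise repulsion in a trigonal-planar arrangement.

trigonal planar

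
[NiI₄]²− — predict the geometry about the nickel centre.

Each iodide is −1; balancing the −2 overall charge requires Ni(II).
Ni sits in group 10, so the d-electron count is 10 − 2 = 8.
Coordination number: 4.
Iodide is a weak-field ligand.
With weak-field ligands the CFSE gain from square planar is small, so a 3d d⁸ ion takes the sterically preferred tetrahedral geometry.

tetrahedral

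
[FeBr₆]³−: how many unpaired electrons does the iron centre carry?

5 unpaired electrons

Summing ligand charges against the −3 overall charge gives an oxidation state of +3 for iron.
Iron is a group-8 element; Fe(III) is therefore d⁵.
The spin state decides the count: Bromide is a weak-field ligand for a first-row metal, so the complex is high-spin.
An octahedral high-spin d⁵ ion is t₂g³e_g², giving 5 unpaired electrons.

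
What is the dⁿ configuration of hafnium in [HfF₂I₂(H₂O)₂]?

Summing ligand charges against the 0 overall charge gives an oxidation state of +4 for hafnium.
Group 4 minus oxidation state 4 gives a d⁰ configuration.

d0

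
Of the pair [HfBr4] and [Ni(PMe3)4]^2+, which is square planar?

For [HfBr4]: Each bromide is −1; balancing the 0 overall charge requires Hf(IV). Hafnium is a group-4 element; Hf(IV) is therefore d⁰. A d⁰ ion has no crystal-field stabilisation preference between square planar and tetrahedral, so four ligands adopt the sterically favoured tetrahedral geometry. → tetrahedral.
For [Ni(PMe3)4]^2+: Summing ligand charges against the +2 overall charge gives an oxidation state of +2 for nickel. Nickel is a group-10 element; Ni(II) is therefore d⁸. Trimethylphosphine is a strong-field ligand (high in the spectrochemical series). A 3d d⁸ ion with strong-field ligands gains enough CFSE to favour square planar over tetrahedral. → square planar.

[Ni(PMe3)4]^2+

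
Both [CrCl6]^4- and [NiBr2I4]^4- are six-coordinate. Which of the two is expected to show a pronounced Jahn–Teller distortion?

[CrCl6]^4-

[CrCl6]^4-: Summing ligand charges against the −4 overall charge gives an oxidation state of +2 for chromium. Chromium is a group-6 element; Cr(II) is therefore d⁴. Chloride is a weak-field ligand for a first-row metal, so the complex is high-spin. The t₂g³e_g¹ (high-spin) configuration has an unevenly filled e_g set; the Jahn–Teller theorem predicts a tetragonal distortion (typically axial elongation) to lift the degeneracy.
[NiBr2I4]^4-: Summing ligand charges against the −4 overall charge gives an oxidation state of +2 for nickel. Nickel is a group-10 element; Ni(II) is therefore d⁸. The d⁸ configuration leaves the e_g set evenly filled (or empty) — no strong Jahn–Teller driving force.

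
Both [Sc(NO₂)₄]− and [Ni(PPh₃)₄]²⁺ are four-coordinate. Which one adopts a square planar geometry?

[Ni(PPh₃)₄]²⁺

For [Sc(NO₂)₄]−: Each nitro (N-bound nitrite) is −1; balancing the −1 overall charge requires Sc(III). Group 3 minus oxidation state 3 gives a d⁰ configuration. A d⁰ ion has no crystal-field stabilisation preference between square planar and tetrahedral, so four ligands adopt the sterically favoured tetrahedral geometry. → tetrahedral.
For [Ni(PPh₃)₄]²⁺: Ligand charges: triphenylphosphine is neutral. With an overall charge of +2 the nickel centre must be in the +2 oxidation state. Nickel is a group-10 element; Ni(II) is therefore d⁸. Triphenylphosphine is a strong-field ligand (high in the spectrochemical series). A 3d d⁸ ion with strong-field ligands gains enough CFSE to favour square planar over tetrahedral. → square planar.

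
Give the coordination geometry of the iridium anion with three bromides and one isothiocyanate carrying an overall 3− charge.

square planar

Each bromide is −1; each isothiocyanate is −1; balancing the −3 overall charge requires Ir(I).
Group 9 minus oxidation state 1 gives a d⁸ configuration.
With 4 monodentate ligands the coordination number is 4.
A 5d d⁸ ion has a large crystal-field splitting; square planar leaves the high-energy d_{x²−y²} orbital empty and maximises CFSE.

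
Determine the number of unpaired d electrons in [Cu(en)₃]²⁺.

1

Ethylenediamine is neutral; balancing the +2 overall charge requires Cu(II).
Copper is a group-11 element; Cu(II) is therefore d⁹.
Counting donor atoms: 3×ethylenediamine (bidentate) → 6 donors. Coordination number = 6.
In an octahedral field the d⁹ configuration is t₂g⁶e_g³ (only one arrangement possible), giving 1 unpaired electron.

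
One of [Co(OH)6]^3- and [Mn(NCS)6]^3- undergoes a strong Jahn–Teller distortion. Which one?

[Mn(NCS)6]^3-

[Co(OH)6]^3-: Summing ligand charges against the −3 overall charge gives an oxidation state of +3 for cobalt. Cobalt is a group-9 element; Co(III) is therefore d⁶. Co(III) has an exceptionally large octahedral splitting and is low-spin with essentially every ligand except fluoride. The d⁶ configuration leaves the e_g set evenly filled (or empty) — no strong Jahn–Teller driving force.
[Mn(NCS)6]^3-: Summing ligand charges against the −3 overall charge gives an oxidation state of +3 for manganese. Mn sits in group 7, so the d-electron count is 7 − 3 = 4. Isothiocyanate is a weak-field ligand for a first-row metal, so the complex is high-spin. The t₂g³e_g¹ (high-spin) configuration has an unevenly filled e_g set; the Jahn–Teller theorem predicts a tetragonal distortion (typically axial elongation) to lift the degeneracy.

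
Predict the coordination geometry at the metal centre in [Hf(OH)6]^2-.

Each hydroxide is −1; balancing the −2 overall charge requires Hf(IV).
Group 4 minus oxidation state 4 gives a d⁰ configuration.
Coordination number: 6.
Six donors around a single metal centre give an octahedral coordination sphere.

octahedral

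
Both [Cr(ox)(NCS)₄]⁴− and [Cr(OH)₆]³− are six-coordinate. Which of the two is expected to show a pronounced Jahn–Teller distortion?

[Cr(ox)(NCS)₄]⁴−

[Cr(ox)(NCS)₄]⁴−: Summing ligand charges against the −4 overall charge gives an oxidation state of +2 for chromium. Cr sits in group 6, so the d-electron count is 6 − 2 = 4. Isothiocyanate and oxalate are weak-field ligands for a first-row metal, so the complex is high-spin. The t₂g³e_g¹ (high-spin) configuration has an unevenly filled e_g set; the Jahn–Teller theorem predicts a tetragonal distortion (typically axial elongation) to lift the degeneracy.
[Cr(OH)₆]³−: Ligand charges: each hydroxide is −1. With an overall charge of −3 the chromium centre must be in the +3 oxidation state. Cr sits in group 6, so the d-electron count is 6 − 3 = 3. The d³ configuration leaves the e_g set evenly filled (or empty) — no strong Jahn–Teller driving force.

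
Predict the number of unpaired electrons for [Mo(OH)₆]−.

Summing ligand charges against the −1 overall charge gives an oxidation state of +5 for molybdenum.
Molybdenum is a group-6 element; Mo(V) is therefore d¹.
In an octahedral field the d¹ configuration is t₂g¹e_g⁰ (only one arrangement possible), giving 1 unpaired electron.

1 unpaired electron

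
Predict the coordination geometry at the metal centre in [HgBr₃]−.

trigonal planar

Ligand charges: each bromide is −1. With an overall charge of −1 the mercury centre must be in the +2 oxidation state.
Hg sits in group 12, so the d-electron count is 12 − 2 = 10.
Coordination number: 3.
Three ligands around a d¹⁰ centre minimise repulsion in a trigonal-planar arrangement.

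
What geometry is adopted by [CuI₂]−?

Summing ligand charges against the −1 overall charge gives an oxidation state of +1 for copper.
Cu sits in group 11, so the d-electron count is 11 − 1 = 10.
Coordination number: 2.
A d¹⁰ ion with only two ligands adopts a linear arrangement (sp hybridisation; no CFSE preference).

linear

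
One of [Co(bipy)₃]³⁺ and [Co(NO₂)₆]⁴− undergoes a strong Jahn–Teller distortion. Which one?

[Co(bipy)₃]³⁺: Summing ligand charges against the +3 overall charge gives an oxidation state of +3 for cobalt. Co sits in group 9, so the d-electron count is 9 − 3 = 6. Co(III) has an exceptionally large octahedral splitting and is low-spin with essentially every ligand except fluoride. The d⁶ configuration leaves the e_g set evenly filled (or empty) — no strong Jahn–Teller driving force.
[Co(NO₂)₆]⁴−: Ligand charges: each nitro (N-bound nitrite) is −1. With an overall charge of −4 the cobalt centre must be in the +2 oxidation state. Group 9 minus oxidation state 2 gives a d⁷ configuration. Nitro (N-bound nitrite) is a strong-field ligand (high in the spectrochemical series) for a first-row metal, so the complex is low-spin. The t₂g⁶e_g¹ (low-spin) configuration has an unevenly filled e_g set; the Jahn–Teller theorem predicts a tetragonal distortion (typically axial elongation) to lift the degeneracy.

[Co(NO₂)₆]⁴−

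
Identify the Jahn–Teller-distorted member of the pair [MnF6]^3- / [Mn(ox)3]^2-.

[MnF6]^3-: Summing ligand charges against the −3 overall charge gives an oxidation state of +3 for manganese. Group 7 minus oxidation state 3 gives a d⁴ configuration. Fluoride is a weak-field ligand for a first-row metal, so the complex is high-spin. The t₂g³e_g¹ (high-spin) configuration has an unevenly filled e_g set; the Jahn–Teller theorem predicts a tetragonal distortion (typically axial elongation) to lift the degeneracy.
[Mn(ox)3]^2-: Summing ligand charges against the −2 overall charge gives an oxidation state of +4 for manganese. Group 7 minus oxidation state 4 gives a d³ configuration. The d³ configuration leaves the e_g set evenly filled (or empty) — no strong Jahn–Teller driving force.

[MnF6]^3-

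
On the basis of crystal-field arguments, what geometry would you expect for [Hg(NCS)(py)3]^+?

tetrahedral

Ligand charges: each isothiocyanate is −1; pyridine is neutral. With an overall charge of +1 the mercury centre must be in the +2 oxidation state.
Hg sits in group 12, so the d-electron count is 12 − 2 = 10.
With 4 monodentate ligands the coordination number is 4.
A d¹⁰ ion has no crystal-field stabilisation preference between square planar and tetrahedral, so four ligands adopt the sterically favoured tetrahedral geometry.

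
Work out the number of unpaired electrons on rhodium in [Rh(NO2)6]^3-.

Summing ligand charges against the −3 overall charge gives an oxidation state of +3 for rhodium.
Rhodium is a group-9 element; Rh(III) is therefore d⁶.
The spin state decides the count: a 4d ion has a large Δₒ and is invariably low-spin.
An octahedral low-spin d⁶ ion is t₂g⁶e_g⁰, giving 0 unpaired electrons.

0 unpaired electrons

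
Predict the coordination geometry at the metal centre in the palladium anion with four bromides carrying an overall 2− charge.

square planar

Each bromide is −1; balancing the −2 overall charge requires Pd(II).
Palladium is a group-10 element; Pd(II) is therefore d⁸.
Coordination number: 4.
A 4d d⁸ ion has a large crystal-field splitting; square planar leaves the high-energy d_{x²−y²} orbital empty and maximises CFSE.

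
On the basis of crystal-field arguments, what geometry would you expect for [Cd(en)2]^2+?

tetrahedral

Summing ligand charges against the +2 overall charge gives an oxidation state of +2 for cadmium.
Group 12 minus oxidation state 2 gives a d¹⁰ configuration.
Counting donor atoms: 2×ethylenediamine (bidentate) → 4 donors. Coordination number = 4.
A d¹⁰ ion has no crystal-field stabilisation preference between square planar and tetrahedral, so four ligands adopt the sterically favoured tetrahedral geometry.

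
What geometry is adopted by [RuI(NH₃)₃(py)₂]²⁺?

octahedral

Summing ligand charges against the +2 overall charge gives an oxidation state of +3 for ruthenium.
Ru sits in group 8, so the d-electron count is 8 − 3 = 5.
Coordination number: 6.
Six donors around a single metal centre give an octahedral coordination sphere.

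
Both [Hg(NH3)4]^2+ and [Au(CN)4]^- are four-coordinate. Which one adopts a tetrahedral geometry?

For [Hg(NH3)4]^2+: Ligand charges: ammonia is neutral. With an overall charge of +2 the mercury centre must be in the +2 oxidation state. Hg sits in group 12, so the d-electron count is 12 − 2 = 10. A d¹⁰ ion has no crystal-field stabilisation preference between square planar and tetrahedral, so four ligands adopt the sterically favoured tetrahedral geometry. → tetrahedral.
For [Au(CN)4]^-: Summing ligand charges against the −1 overall charge gives an oxidation state of +3 for gold. Gold is a group-11 element; Au(III) is therefore d⁸. A 5d d⁸ ion has a large crystal-field splitting; square planar leaves the high-energy d_{x²−y²} orbital empty and maximises CFSE. → square planar.

[Hg(NH3)4]^2+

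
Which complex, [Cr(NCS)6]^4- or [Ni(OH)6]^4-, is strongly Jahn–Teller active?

[Cr(NCS)6]^4-

[Cr(NCS)6]^4-: Ligand charges: each isothiocyanate is −1. With an overall charge of −4 the chromium centre must be in the +2 oxidation state. Chromium is a group-6 element; Cr(II) is therefore d⁴. Isothiocyanate is a weak-field ligand for a first-row metal, so the complex is high-spin. The t₂g³e_g¹ (high-spin) configuration has an unevenly filled e_g set; the Jahn–Teller theorem predicts a tetragonal distortion (typically axial elongation) to lift the degeneracy.
[Ni(OH)6]^4-: Ligand charges: each hydroxide is −1. With an overall charge of −4 the nickel centre must be in the +2 oxidation state. Nickel is a group-10 element; Ni(II) is therefore d⁸. The d⁸ configuration leaves the e_g set evenly filled (or empty) — no strong Jahn–Teller driving force.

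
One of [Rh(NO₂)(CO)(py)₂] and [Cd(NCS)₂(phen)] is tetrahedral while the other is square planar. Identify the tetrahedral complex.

For [Rh(NO₂)(CO)(py)₂]: Summing ligand charges against the 0 overall charge gives an oxidation state of +1 for rhodium. Rh sits in group 9, so the d-electron count is 9 − 1 = 8. A 4d d⁸ ion has a large crystal-field splitting; square planar leaves the high-energy d_{x²−y²} orbital empty and maximises CFSE. → square planar.
For [Cd(NCS)₂(phen)]: Ligand charges: each isothiocyanate is −1; 1,10-phenanthroline is neutral. With an overall charge of 0 the cadmium centre must be in the +2 oxidation state. Group 12 minus oxidation state 2 gives a d¹⁰ configuration. A d¹⁰ ion has no crystal-field stabilisation preference between square planar and tetrahedral, so four ligands adopt the sterically favoured tetrahedral geometry. → tetrahedral.

[Cd(NCS)₂(phen)]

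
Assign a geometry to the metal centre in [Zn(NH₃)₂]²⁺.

Ligand charges: ammonia is neutral. With an overall charge of +2 the zinc centre must be in the +2 oxidation state.
Zinc is a group-12 element; Zn(II) is therefore d¹⁰.
With 2 monodentate ligands the coordination number is 2.
A d¹⁰ ion with only two ligands adopts a linear arrangement (sp hybridisation; no CFSE preference).

linear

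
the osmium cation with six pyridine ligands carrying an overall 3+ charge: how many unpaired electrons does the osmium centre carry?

1

Pyridine is neutral; balancing the +3 overall charge requires Os(III).
Group 8 minus oxidation state 3 gives a d⁵ configuration.
The spin state decides the count: a 5d ion has a large Δₒ and is invariably low-spin.
An octahedral low-spin d⁵ ion is t₂g⁵e_g⁰, giving 1 unpaired electron.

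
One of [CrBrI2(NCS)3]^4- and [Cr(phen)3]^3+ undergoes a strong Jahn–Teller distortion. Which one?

[CrBrI2(NCS)3]^4-

[CrBrI2(NCS)3]^4-: Summing ligand charges against the −4 overall charge gives an oxidation state of +2 for chromium. Chromium is a group-6 element; Cr(II) is therefore d⁴. Bromide, iodide, and isothiocyanate are weak-field ligands for a first-row metal, so the complex is high-spin. The t₂g³e_g¹ (high-spin) configuration has an unevenly filled e_g set; the Jahn–Teller theorem predicts a tetragonal distortion (typically axial elongation) to lift the degeneracy.
[Cr(phen)3]^3+: Ligand charges: 1,10-phenanthroline is neutral. With an overall charge of +3 the chromium centre must be in the +3 oxidation state. Group 6 minus oxidation state 3 gives a d³ configuration. The d³ configuration leaves the e_g set evenly filled (or empty) — no strong Jahn–Teller driving force.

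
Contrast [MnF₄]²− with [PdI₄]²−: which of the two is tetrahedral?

For [MnF₄]²−: Summing ligand charges against the −2 overall charge gives an oxidation state of +2 for manganese. Manganese is a group-7 element; Mn(II) is therefore d⁵. A high-spin d⁵ ion has zero CFSE in either geometry, so four ligands adopt the sterically favoured tetrahedral geometry. → tetrahedral.
For [PdI₄]²−: Summing ligand charges against the −2 overall charge gives an oxidation state of +2 for palladium. Palladium is a group-10 element; Pd(II) is therefore d⁸. A 4d d⁸ ion has a large crystal-field splitting; square planar leaves the high-energy d_{x²−y²} orbital empty and maximises CFSE. → square planar.

[MnF₄]²−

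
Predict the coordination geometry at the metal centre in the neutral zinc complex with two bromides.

linear

Each bromide is −1; balancing the 0 overall charge requires Zn(II).
Group 12 minus oxidation state 2 gives a d¹⁰ configuration.
With 2 monodentate ligands the coordination number is 2.
A d¹⁰ ion with only two ligands adopts a linear arrangement (sp hybridisation; no CFSE preference).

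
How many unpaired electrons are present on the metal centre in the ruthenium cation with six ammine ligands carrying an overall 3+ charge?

1

Ligand charges: ammonia is neutral. With an overall charge of +3 the ruthenium centre must be in the +3 oxidation state.
Ruthenium is a group-8 element; Ru(III) is therefore d⁵.
The spin state decides the count: a 4d ion has a large Δₒ and is invariably low-spin.
An octahedral low-spin d⁵ ion is t₂g⁵e_g⁰, giving 1 unpaired electron.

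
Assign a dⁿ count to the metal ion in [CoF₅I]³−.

d⁶

Summing ligand charges against the −3 overall charge gives an oxidation state of +3 for cobalt.
Group 9 minus oxidation state 3 gives a d⁶ configuration.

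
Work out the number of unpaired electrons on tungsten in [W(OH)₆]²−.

Ligand charges: each hydroxide is −1. With an overall charge of −2 the tungsten centre must be in the +4 oxidation state.
W sits in group 6, so the d-electron count is 6 − 4 = 2.
In an octahedral field the d² configuration is t₂g²e_g⁰ (only one arrangement possible), giving 2 unpaired electrons.

2 unpaired electrons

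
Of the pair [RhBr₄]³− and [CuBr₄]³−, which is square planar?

[RhBr₄]³−

For [RhBr₄]³−: Each bromide is −1; balancing the −3 overall charge requires Rh(I). Group 9 minus oxidation state 1 gives a d⁸ configuration. A 4d d⁸ ion has a large crystal-field splitting; square planar leaves the high-energy d_{x²−y²} orbital empty and maximises CFSE. → square planar.
For [CuBr₄]³−: Summing ligand charges against the −3 overall charge gives an oxidation state of +1 for copper. Group 11 minus oxidation state 1 gives a d¹⁰ configuration. A d¹⁰ ion has no crystal-field stabilisation preference between square planar and tetrahedral, so four ligands adopt the sterically favoured tetrahedral geometry. → tetrahedral.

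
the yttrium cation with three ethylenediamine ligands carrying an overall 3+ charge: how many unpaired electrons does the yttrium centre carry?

Ethylenediamine is neutral; balancing the +3 overall charge requires Y(III).
Group 3 minus oxidation state 3 gives a d⁰ configuration.
Counting donor atoms: 3×ethylenediamine (bidentate) → 6 donors. Coordination number = 6.
In an octahedral field the d⁰ configuration is t₂g⁰e_g⁰, giving 0 unpaired electrons.

0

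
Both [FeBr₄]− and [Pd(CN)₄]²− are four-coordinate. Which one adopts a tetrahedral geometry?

[FeBr₄]−

For [FeBr₄]−: Ligand charges: each bromide is −1. With an overall charge of −1 the iron centre must be in the +3 oxidation state. Iron is a group-8 element; Fe(III) is therefore d⁵. A high-spin d⁵ ion has zero CFSE in either geometry, so four ligands adopt the sterically favoured tetrahedral geometry. → tetrahedral.
For [Pd(CN)₄]²−: Summing ligand charges against the −2 overall charge gives an oxidation state of +2 for palladium. Palladium is a group-10 element; Pd(II) is therefore d⁸. A 4d d⁸ ion has a large crystal-field splitting; square planar leaves the high-energy d_{x²−y²} orbital empty and maximises CFSE. → square planar.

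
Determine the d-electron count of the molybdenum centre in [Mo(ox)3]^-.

Summing ligand charges against the −1 overall charge gives an oxidation state of +5 for molybdenum.
Group 6 minus oxidation state 5 gives a d¹ configuration.

d¹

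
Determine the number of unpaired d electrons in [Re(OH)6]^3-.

Ligand charges: each hydroxide is −1. With an overall charge of −3 the rhenium centre must be in the +3 oxidation state.
Rhenium is a group-7 element; Re(III) is therefore d⁴.
The spin state decides the count: a 5d ion has a large Δₒ and is invariably low-spin.
An octahedral low-spin d⁴ ion is t₂g⁴e_g⁰, giving 2 unpaired electrons.

2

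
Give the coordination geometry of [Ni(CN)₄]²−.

square planar

Ligand charges: each cyanide is −1. With an overall charge of −2 the nickel centre must be in the +2 oxidation state.
Group 10 minus oxidation state 2 gives a d⁸ configuration.
Coordination number: 4.
Cyanide is a strong-field ligand (high in the spectrochemical series).
A 3d d⁸ ion with strong-field ligands gains enough CFSE to favour square planar over tetrahedral.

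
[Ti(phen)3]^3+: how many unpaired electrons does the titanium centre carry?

1

Ligand charges: 1,10-phenanthroline is neutral. With an overall charge of +3 the titanium centre must be in the +3 oxidation state.
Group 4 minus oxidation state 3 gives a d¹ configuration.
Counting donor atoms: 3×1,10-phenanthroline (bidentate) → 6 donors. Coordination number = 6.
In an octahedral field the d¹ configuration is t₂g¹e_g⁰ (only one arrangement possible), giving 1 unpaired electron.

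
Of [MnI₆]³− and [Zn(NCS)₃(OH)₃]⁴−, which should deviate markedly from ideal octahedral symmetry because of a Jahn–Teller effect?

[MnI₆]³−: Each iodide is −1; balancing the −3 overall charge requires Mn(III). Mn sits in group 7, so the d-electron count is 7 − 3 = 4. Iodide is a weak-field ligand for a first-row metal, so the complex is high-spin. The t₂g³e_g¹ (high-spin) configuration has an unevenly filled e_g set; the Jahn–Teller theorem predicts a tetragonal distortion (typically axial elongation) to lift the degeneracy.
[Zn(NCS)₃(OH)₃]⁴−: Summing ligand charges against the −4 overall charge gives an oxidation state of +2 for zinc. Zinc is a group-12 element; Zn(II) is therefore d¹⁰. The d¹⁰ configuration leaves the e_g set evenly filled (or empty) — no strong Jahn–Teller driving force.

[MnI₆]³−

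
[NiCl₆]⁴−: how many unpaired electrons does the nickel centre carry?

Each chloride is −1; balancing the −4 overall charge requires Ni(II).
Ni sits in group 10, so the d-electron count is 10 − 2 = 8.
In an octahedral field the d⁸ configuration is t₂g⁶e_g² (only one arrangement possible), giving 2 unpaired electrons.

2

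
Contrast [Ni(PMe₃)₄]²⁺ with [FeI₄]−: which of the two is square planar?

[Ni(PMe₃)₄]²⁺

For [Ni(PMe₃)₄]²⁺: Summing ligand charges against the +2 overall charge gives an oxidation state of +2 for nickel. Nickel is a group-10 element; Ni(II) is therefore d⁸. Trimethylphosphine is a strong-field ligand (high in the spectrochemical series). A 3d d⁸ ion with strong-field ligands gains enough CFSE to favour square planar over tetrahedral. → square planar.
For [FeI₄]−: Summing ligand charges against the −1 overall charge gives an oxidation state of +3 for iron. Iron is a group-8 element; Fe(III) is therefore d⁵. A high-spin d⁵ ion has zero CFSE in either geometry, so four ligands adopt the sterically favoured tetrahedral geometry. → tetrahedral.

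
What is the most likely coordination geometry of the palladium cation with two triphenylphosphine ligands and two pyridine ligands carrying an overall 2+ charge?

Ligand charges: triphenylphosphine is neutral; pyridine is neutral. With an overall charge of +2 the palladium centre must be in the +2 oxidation state.
Pd sits in group 10, so the d-electron count is 10 − 2 = 8.
Coordination number: 4.
A 4d d⁸ ion has a large crystal-field splitting; square planar leaves the high-energy d_{x²−y²} orbital empty and maximises CFSE.

square planar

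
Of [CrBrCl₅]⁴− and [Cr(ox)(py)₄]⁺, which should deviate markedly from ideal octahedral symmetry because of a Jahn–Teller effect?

[CrBrCl₅]⁴−

[CrBrCl₅]⁴−: Ligand charges: each bromide is −1; each chloride is −1. With an overall charge of −4 the chromium centre must be in the +2 oxidation state. Cr sits in group 6, so the d-electron count is 6 − 2 = 4. Bromide and chloride are weak-field ligands for a first-row metal, so the complex is high-spin. The t₂g³e_g¹ (high-spin) configuration has an unevenly filled e_g set; the Jahn–Teller theorem predicts a tetragonal distortion (typically axial elongation) to lift the degeneracy.
[Cr(ox)(py)₄]⁺: Summing ligand charges against the +1 overall charge gives an oxidation state of +3 for chromium. Chromium is a group-6 element; Cr(III) is therefore d³. The d³ configuration leaves the e_g set evenly filled (or empty) — no strong Jahn–Teller driving force.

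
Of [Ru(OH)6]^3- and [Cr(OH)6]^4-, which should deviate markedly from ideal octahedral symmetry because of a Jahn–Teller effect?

[Ru(OH)6]^3-: Summing ligand charges against the −3 overall charge gives an oxidation state of +3 for ruthenium. Ruthenium is a group-8 element; Ru(III) is therefore d⁵. A 4d ion has a large Δₒ and is invariably low-spin. The d⁵ configuration leaves the e_g set evenly filled (or empty) — no strong Jahn–Teller driving force.
[Cr(OH)6]^4-: Each hydroxide is −1; balancing the −4 overall charge requires Cr(II). Chromium is a group-6 element; Cr(II) is therefore d⁴. Hydroxide is a weak-field ligand for a first-row metal, so the complex is high-spin. The t₂g³e_g¹ (high-spin) configuration has an unevenly filled e_g set; the Jahn–Teller theorem predicts a tetragonal distortion (typically axial elongation) to lift the degeneracy.

[Cr(OH)6]^4-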